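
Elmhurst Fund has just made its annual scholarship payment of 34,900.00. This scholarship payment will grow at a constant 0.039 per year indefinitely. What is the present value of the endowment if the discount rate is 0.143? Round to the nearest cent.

D₁ = D₀ × (1 + g) = 34,900.00 × 1.039 = 36,261.1000
Growing perpetuity: P = D₁ / (r − g) = 36,261.1000 / (0.143 − 0.039) = 348,664.42

348664.42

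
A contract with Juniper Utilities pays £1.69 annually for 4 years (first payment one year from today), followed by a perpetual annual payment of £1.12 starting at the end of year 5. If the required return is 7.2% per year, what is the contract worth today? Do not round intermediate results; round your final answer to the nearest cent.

£17.48

PV of 4-year annuity: £1.69 × [1 − (1+0.072)^−4] / 0.072 = 5.69864
Perpetuity value at year 4: £1.12 / 0.072 = 15.55556
PV of perpetuity: 15.55556 / (1+0.072)^4 = 11.77894
Total PV = 5.69864 + 11.77894 = 17.47758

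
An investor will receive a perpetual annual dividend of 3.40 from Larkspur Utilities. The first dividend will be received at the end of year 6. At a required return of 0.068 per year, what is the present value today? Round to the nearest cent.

Value at end of year 5: C / r = 3.40 / 0.068 = 50.0000
Discount to today: PV = 50.0000 / (1 + 0.068)^5 = 50.0000 / 1.389493 = 35.98

35.98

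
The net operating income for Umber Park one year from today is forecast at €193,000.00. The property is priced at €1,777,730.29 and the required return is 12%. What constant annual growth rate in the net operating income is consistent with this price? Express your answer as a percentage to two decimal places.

1.14%

P = D₁/(r−g) ⇒ g = r − D₁/P = 0.12 − €193,000.00/€1,777,730.29 = 0.011435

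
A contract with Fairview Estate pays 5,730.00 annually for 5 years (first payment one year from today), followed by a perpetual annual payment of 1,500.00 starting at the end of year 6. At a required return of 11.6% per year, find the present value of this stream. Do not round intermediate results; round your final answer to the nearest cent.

PV of 5-year annuity: 5,730.00 × [1 − (1+0.116)^−5] / 0.116 = 20861.69740
Perpetuity value at year 5: 1,500.00 / 0.116 = 12931.03448
PV of perpetuity: 12931.03448 / (1+0.116)^5 = 7469.85715
Total PV = 20861.69740 + 7469.85715 = 28331.55455

28331.55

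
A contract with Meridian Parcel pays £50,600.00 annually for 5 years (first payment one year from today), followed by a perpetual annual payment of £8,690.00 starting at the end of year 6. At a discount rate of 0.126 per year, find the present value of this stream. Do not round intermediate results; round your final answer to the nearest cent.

PV of 5-year annuity: £50,600.00 × [1 − (1+0.126)^−5] / 0.126 = 179722.69852
Perpetuity value at year 5: £8,690.00 / 0.126 = 68968.25397
PV of perpetuity: 68968.25397 / (1+0.126)^5 = 38102.83401
Total PV = 179722.69852 + 38102.83401 = 217825.53252

£217825.53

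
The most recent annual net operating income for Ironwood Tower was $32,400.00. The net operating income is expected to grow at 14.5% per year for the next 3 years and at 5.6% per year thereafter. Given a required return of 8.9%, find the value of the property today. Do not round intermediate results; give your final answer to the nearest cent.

D_1 = 37098.00000
D_2 = 42477.21000
D_3 = 48636.40545
Terminal value at year 3: TV = D_3×(1+g_2)/(r−g_2) = 51360.04416/0.033 = 1556364.97440
P_0 = D_1/(1+r)^1 + D_2/(1+r)^2 + D_3/(1+r)^3 + TV/(1+r)^3
    = 34066.11570 + 35817.90861 + 37659.78454 + 1205113.10521 = 1312656.91406

$1312656.91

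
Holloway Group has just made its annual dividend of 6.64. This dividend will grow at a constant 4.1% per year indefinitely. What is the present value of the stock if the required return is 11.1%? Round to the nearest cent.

98.75

D₁ = D₀ × (1 + g) = 6.64 × 1.041 = 6.9122
Growing perpetuity: P = D₁ / (r − g) = 6.9122 / (0.111 − 0.041) = 98.75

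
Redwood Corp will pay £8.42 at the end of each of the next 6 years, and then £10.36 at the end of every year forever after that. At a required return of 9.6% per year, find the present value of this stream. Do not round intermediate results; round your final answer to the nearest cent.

£99.37

PV of 6-year annuity: £8.42 × [1 − (1+0.096)^−6] / 0.096 = 37.10519
Perpetuity value at year 6: £10.36 / 0.096 = 107.91667
PV of perpetuity: 107.91667 / (1+0.096)^6 = 62.26231
Total PV = 37.10519 + 62.26231 = 99.36749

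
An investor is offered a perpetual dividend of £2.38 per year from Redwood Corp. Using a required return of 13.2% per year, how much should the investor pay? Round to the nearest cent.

£18.03

Level perpetuity: PV = C / r = £2.38 / 0.132 = £18.03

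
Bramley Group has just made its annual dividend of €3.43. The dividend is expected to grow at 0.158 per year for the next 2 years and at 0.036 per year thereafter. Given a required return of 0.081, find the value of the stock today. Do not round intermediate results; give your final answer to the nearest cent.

D_1 = 3.97194
D_2 = 4.59951
Terminal value at year 2: TV = D_2×(1+g_2)/(r−g_2) = 4.76509/0.045 = 105.89086
P_0 = D_1/(1+r)^1 + D_2/(1+r)^2 + TV/(1+r)^2
    = 3.67432 + 3.93604 + 90.61646 = 98.22682

€98.23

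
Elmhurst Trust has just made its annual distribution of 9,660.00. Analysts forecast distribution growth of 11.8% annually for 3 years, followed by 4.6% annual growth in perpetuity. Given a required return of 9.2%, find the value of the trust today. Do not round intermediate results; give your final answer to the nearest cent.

D_1 = 10799.88000
D_2 = 12074.26584
D_3 = 13499.02921
Terminal value at year 3: TV = D_3×(1+g_2)/(r−g_2) = 14119.98455/0.046 = 306956.18593
P_0 = D_1/(1+r)^1 + D_2/(1+r)^2 + D_3/(1+r)^3 + TV/(1+r)^3
    = 9890.00000 + 10125.47619 + 10366.55896 + 235726.53628 = 266108.57143

266108.57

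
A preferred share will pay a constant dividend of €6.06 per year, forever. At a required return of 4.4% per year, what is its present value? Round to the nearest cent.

€137.73

Level perpetuity: PV = C / r = €6.06 / 0.044 = €137.73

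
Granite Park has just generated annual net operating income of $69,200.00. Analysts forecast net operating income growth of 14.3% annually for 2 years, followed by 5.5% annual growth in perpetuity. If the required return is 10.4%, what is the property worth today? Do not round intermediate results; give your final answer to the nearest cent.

$1742863.71

D_1 = 79095.60000
D_2 = 90406.27080
Terminal value at year 2: TV = D_2×(1+g_2)/(r−g_2) = 95378.61569/0.049 = 1946502.36110
P_0 = D_1/(1+r)^1 + D_2/(1+r)^2 + TV/(1+r)^2
    = 71644.56522 + 74175.48736 + 1597043.65639 = 1742863.70896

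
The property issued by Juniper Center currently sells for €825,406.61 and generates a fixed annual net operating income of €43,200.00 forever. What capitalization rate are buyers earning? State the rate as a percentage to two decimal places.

P = C/r ⇒ r = C/P = €43,200.00/€825,406.61 = 0.052338

5.23%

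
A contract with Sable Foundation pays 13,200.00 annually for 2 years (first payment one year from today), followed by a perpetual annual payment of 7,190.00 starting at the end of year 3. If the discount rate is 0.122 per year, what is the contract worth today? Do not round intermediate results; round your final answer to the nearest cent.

69065.00

PV of 2-year annuity: 13,200.00 × [1 − (1+0.122)^−2] / 0.122 = 22250.18350
Perpetuity value at year 2: 7,190.00 / 0.122 = 58934.42623
PV of perpetuity: 58934.42623 / (1+0.122)^2 = 46814.81870
Total PV = 22250.18350 + 46814.81870 = 69065.00220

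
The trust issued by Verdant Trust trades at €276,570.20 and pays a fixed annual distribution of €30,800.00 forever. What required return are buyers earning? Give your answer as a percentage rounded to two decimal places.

P = C/r ⇒ r = C/P = €30,800.00/€276,570.20 = 0.111364

11.14%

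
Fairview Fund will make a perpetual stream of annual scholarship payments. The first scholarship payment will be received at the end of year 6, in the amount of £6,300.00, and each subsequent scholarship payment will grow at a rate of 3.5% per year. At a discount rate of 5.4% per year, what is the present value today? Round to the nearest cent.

Value at end of year 5: C₁ / (r − g) = £6,300.00 / (0.054 − 0.035) = £331,578.9474
Discount to today: PV = £331,578.9474 / (1 + 0.054)^5 = £331,578.9474 / 1.300778 = £254,908.25

£254908.25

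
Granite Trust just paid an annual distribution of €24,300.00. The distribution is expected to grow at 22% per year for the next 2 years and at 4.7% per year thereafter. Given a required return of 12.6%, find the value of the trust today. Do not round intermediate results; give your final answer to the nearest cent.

D_1 = 29646.00000
D_2 = 36168.12000
Terminal value at year 2: TV = D_2×(1+g_2)/(r−g_2) = 37868.02164/0.079 = 479342.04608
P_0 = D_1/(1+r)^1 + D_2/(1+r)^2 + TV/(1+r)^2
    = 26328.59680 + 28526.54361 + 378066.97664 = 432922.11705

€432922.12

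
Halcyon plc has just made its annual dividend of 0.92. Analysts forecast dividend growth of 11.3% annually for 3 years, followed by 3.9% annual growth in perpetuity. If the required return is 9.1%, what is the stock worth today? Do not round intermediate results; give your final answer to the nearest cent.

22.39

D_1 = 1.02396
D_2 = 1.13967
D_3 = 1.26845
Terminal value at year 3: TV = D_3×(1+g_2)/(r−g_2) = 1.31792/0.052 = 25.34460
P_0 = D_1/(1+r)^1 + D_2/(1+r)^2 + D_3/(1+r)^3 + TV/(1+r)^3
    = 0.93855 + 0.95748 + 0.97679 + 19.51692 = 22.38973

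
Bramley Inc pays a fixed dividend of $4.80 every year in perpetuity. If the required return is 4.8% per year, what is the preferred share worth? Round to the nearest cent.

Level perpetuity: PV = C / r = $4.80 / 0.048 = $100.00

$100.00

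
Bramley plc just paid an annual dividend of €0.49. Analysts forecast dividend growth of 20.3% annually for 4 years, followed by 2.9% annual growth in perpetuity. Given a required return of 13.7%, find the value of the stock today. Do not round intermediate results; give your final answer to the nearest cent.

D_1 = 0.58947
D_2 = 0.70913
D_3 = 0.85309
D_4 = 1.02626
Terminal value at year 4: TV = D_4×(1+g_2)/(r−g_2) = 1.05602/0.108 = 9.77800
P_0 = D_1/(1+r)^1 + D_2/(1+r)^2 + D_3/(1+r)^3 + D_4/(1+r)^4 + TV/(1+r)^4
    = 0.51844 + 0.54854 + 0.58038 + 0.61407 + 5.85071 = 8.11214

€8.11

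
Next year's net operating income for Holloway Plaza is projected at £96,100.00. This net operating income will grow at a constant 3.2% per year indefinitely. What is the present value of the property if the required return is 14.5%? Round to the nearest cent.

Growing perpetuity: P = D₁ / (r − g) = £96,100.0000 / (0.145 − 0.032) = £850,442.48

£850442.48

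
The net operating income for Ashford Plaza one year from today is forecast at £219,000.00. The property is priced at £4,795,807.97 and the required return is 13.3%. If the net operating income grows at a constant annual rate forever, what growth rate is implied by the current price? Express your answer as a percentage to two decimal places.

P = D₁/(r−g) ⇒ g = r − D₁/P = 0.133 − £219,000.00/£4,795,807.97 = 0.087335

8.73%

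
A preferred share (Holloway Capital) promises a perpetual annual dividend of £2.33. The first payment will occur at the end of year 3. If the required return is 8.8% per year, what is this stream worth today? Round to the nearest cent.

£22.37

Value at end of year 2: C / r = £2.33 / 0.088 = £26.4773
Discount to today: PV = £26.4773 / (1 + 0.088)^2 = £26.4773 / 1.183744 = £22.37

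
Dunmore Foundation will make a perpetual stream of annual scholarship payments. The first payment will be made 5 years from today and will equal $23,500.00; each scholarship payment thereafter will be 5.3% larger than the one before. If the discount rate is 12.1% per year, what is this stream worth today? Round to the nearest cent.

$218844.93

Value at end of year 4: C₁ / (r − g) = $23,500.00 / (0.121 − 0.053) = $345,588.2353
Discount to today: PV = $345,588.2353 / (1 + 0.121)^4 = $345,588.2353 / 1.579147 = $218,844.93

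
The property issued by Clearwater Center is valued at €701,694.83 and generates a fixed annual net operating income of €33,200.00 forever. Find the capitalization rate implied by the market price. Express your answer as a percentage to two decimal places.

4.73%

P = C/r ⇒ r = C/P = €33,200.00/€701,694.83 = 0.047314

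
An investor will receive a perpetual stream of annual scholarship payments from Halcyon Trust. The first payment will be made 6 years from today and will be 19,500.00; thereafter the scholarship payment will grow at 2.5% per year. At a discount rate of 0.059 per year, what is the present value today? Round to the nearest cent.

Value at end of year 5: C₁ / (r − g) = 19,500.00 / (0.059 − 0.025) = 573,529.4118
Discount to today: PV = 573,529.4118 / (1 + 0.059)^5 = 573,529.4118 / 1.331925 = 430,601.85

430601.85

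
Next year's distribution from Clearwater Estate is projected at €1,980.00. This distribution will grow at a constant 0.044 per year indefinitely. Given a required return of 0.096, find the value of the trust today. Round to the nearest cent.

€38076.92

Growing perpetuity: P = D₁ / (r − g) = €1,980.0000 / (0.096 − 0.044) = €38,076.92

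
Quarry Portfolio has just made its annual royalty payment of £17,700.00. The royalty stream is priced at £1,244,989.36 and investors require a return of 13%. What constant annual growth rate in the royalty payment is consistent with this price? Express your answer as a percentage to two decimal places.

11.42%

P = D₀(1+g)/(r−g) ⇒ P(r−g) = D₀(1+g) ⇒ g(P+D₀) = P·r − D₀
g = (P·r − D₀)/(P + D₀) = (£1,244,989.36×0.13 − £17,700.00) / (£1,244,989.36 + £17,700.00) = 0.114160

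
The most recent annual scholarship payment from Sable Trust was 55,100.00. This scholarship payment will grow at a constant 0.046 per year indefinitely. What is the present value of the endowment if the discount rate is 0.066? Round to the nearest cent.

D₁ = D₀ × (1 + g) = 55,100.00 × 1.046 = 57,634.6000
Growing perpetuity: P = D₁ / (r − g) = 57,634.6000 / (0.066 − 0.046) = 2,881,730.00

2881730.00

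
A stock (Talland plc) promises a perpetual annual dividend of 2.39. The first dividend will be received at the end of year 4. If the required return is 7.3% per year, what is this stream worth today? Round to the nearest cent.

26.50

Value at end of year 3: C / r = 2.39 / 0.073 = 32.7397
Discount to today: PV = 32.7397 / (1 + 0.073)^3 = 32.7397 / 1.235376 = 26.50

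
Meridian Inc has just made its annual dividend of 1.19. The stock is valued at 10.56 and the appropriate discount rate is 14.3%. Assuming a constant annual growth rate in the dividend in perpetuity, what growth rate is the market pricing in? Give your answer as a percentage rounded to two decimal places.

P = D₀(1+g)/(r−g) ⇒ P(r−g) = D₀(1+g) ⇒ g(P+D₀) = P·r − D₀
g = (P·r − D₀)/(P + D₀) = (10.56×0.143 − 1.19) / (10.56 + 1.19) = 0.027241

2.72%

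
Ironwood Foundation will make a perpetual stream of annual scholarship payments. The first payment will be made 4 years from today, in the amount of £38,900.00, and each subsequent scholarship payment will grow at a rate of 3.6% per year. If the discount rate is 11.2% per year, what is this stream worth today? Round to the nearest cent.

£372238.81

Value at end of year 3: C₁ / (r − g) = £38,900.00 / (0.112 − 0.036) = £511,842.1053
Discount to today: PV = £511,842.1053 / (1 + 0.112)^3 = £511,842.1053 / 1.375037 = £372,238.81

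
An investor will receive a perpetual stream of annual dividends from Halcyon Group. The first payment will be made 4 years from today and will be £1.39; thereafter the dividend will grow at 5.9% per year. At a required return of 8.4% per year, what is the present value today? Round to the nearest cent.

Value at end of year 3: C₁ / (r − g) = £1.39 / (0.084 − 0.059) = £55.6000
Discount to today: PV = £55.6000 / (1 + 0.084)^3 = £55.6000 / 1.273761 = £43.65

£43.65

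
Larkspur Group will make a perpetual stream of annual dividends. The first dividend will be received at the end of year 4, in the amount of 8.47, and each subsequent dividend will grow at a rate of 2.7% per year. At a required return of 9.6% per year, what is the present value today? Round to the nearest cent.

Value at end of year 3: C₁ / (r − g) = 8.47 / (0.096 − 0.027) = 122.7536
Discount to today: PV = 122.7536 / (1 + 0.096)^3 = 122.7536 / 1.316533 = 93.24

93.24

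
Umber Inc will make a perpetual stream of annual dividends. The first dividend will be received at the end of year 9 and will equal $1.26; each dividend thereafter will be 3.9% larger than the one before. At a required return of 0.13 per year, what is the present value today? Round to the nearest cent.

Value at end of year 8: C₁ / (r − g) = $1.26 / (0.13 − 0.039) = $13.8462
Discount to today: PV = $13.8462 / (1 + 0.13)^8 = $13.8462 / 2.658444 = $5.21

$5.21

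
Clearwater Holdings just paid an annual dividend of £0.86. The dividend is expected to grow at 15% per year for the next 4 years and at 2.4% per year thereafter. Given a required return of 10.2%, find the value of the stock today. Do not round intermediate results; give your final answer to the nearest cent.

D_1 = 0.98900
D_2 = 1.13735
D_3 = 1.30795
D_4 = 1.50415
Terminal value at year 4: TV = D_4×(1+g_2)/(r−g_2) = 1.54024/0.078 = 19.74673
P_0 = D_1/(1+r)^1 + D_2/(1+r)^2 + D_3/(1+r)^3 + D_4/(1+r)^4 + TV/(1+r)^4
    = 0.89746 + 0.93655 + 0.97734 + 1.01991 + 13.38964 = 17.22090

£17.22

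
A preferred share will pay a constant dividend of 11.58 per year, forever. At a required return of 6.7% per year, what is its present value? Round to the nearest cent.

Level perpetuity: PV = C / r = 11.58 / 0.067 = 172.84

172.84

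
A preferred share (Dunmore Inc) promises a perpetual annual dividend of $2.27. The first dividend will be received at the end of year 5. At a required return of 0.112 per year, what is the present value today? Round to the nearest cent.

Value at end of year 4: C / r = $2.27 / 0.112 = $20.2679
Discount to today: PV = $20.2679 / (1 + 0.112)^4 = $20.2679 / 1.529041 = $13.26

$13.26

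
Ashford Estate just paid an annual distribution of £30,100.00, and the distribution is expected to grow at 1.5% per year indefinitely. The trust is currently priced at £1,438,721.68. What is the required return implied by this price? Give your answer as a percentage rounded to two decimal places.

3.62%

D₁ = £30,100.00 × 1.015 = £30,551.5000
P = D₁/(r − g) ⇒ r = D₁/P + g = £30,551.5000/£1,438,721.68 + 0.015 = 0.021235 + 0.015 = 0.036235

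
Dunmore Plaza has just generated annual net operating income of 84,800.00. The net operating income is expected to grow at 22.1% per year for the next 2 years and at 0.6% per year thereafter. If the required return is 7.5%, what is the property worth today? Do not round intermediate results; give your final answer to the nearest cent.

1800709.57

D_1 = 103540.80000
D_2 = 126423.31680
Terminal value at year 2: TV = D_2×(1+g_2)/(r−g_2) = 127181.85670/0.069 = 1843215.31450
P_0 = D_1/(1+r)^1 + D_2/(1+r)^2 + TV/(1+r)^2
    = 96317.02326 + 109398.21897 + 1594994.32299 = 1800709.56522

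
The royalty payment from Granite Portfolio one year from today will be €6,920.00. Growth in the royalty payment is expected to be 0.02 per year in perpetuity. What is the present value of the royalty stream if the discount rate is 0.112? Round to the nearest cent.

Growing perpetuity: P = D₁ / (r − g) = €6,920.0000 / (0.112 − 0.02) = €75,217.39

€75217.39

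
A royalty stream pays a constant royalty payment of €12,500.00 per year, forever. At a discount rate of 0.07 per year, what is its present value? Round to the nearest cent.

Level perpetuity: PV = C / r = €12,500.00 / 0.07 = €178,571.43

€178571.43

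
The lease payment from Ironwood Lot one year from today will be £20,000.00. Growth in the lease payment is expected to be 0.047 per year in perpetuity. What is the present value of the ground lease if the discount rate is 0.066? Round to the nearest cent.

£1052631.58

Growing perpetuity: P = D₁ / (r − g) = £20,000.0000 / (0.066 − 0.047) = £1,052,631.58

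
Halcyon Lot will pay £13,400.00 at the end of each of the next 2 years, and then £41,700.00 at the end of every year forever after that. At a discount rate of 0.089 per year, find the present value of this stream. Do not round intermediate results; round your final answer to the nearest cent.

PV of 2-year annuity: £13,400.00 × [1 − (1+0.089)^−2] / 0.089 = 23604.10179
Perpetuity value at year 2: £41,700.00 / 0.089 = 468539.32584
PV of perpetuity: 468539.32584 / (1+0.089)^2 = 395084.77027
Total PV = 23604.10179 + 395084.77027 = 418688.87206

£418688.87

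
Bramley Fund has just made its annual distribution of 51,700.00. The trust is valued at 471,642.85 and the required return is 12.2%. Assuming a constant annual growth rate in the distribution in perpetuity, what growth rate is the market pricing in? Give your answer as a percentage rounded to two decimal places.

P = D₀(1+g)/(r−g) ⇒ P(r−g) = D₀(1+g) ⇒ g(P+D₀) = P·r − D₀
g = (P·r − D₀)/(P + D₀) = (471,642.85×0.122 − 51,700.00) / (471,642.85 + 51,700.00) = 0.011160

1.12%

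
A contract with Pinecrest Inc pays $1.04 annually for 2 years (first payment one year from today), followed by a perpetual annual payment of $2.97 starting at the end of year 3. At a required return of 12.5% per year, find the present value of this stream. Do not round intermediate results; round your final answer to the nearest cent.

PV of 2-year annuity: $1.04 × [1 − (1+0.125)^−2] / 0.125 = 1.74617
Perpetuity value at year 2: $2.97 / 0.125 = 23.76000
PV of perpetuity: 23.76000 / (1+0.125)^2 = 18.77333
Total PV = 1.74617 + 18.77333 = 20.51951

$20.52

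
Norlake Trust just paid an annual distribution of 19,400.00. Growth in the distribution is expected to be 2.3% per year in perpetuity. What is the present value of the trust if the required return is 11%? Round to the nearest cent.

D₁ = D₀ × (1 + g) = 19,400.00 × 1.023 = 19,846.2000
Growing perpetuity: P = D₁ / (r − g) = 19,846.2000 / (0.11 − 0.023) = 228,117.24

228117.24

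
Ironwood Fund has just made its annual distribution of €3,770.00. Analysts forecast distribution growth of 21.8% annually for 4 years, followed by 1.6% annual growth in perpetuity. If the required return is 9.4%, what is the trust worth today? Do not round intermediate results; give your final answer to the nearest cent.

D_1 = 4591.86000
D_2 = 5592.88548
D_3 = 6812.13451
D_4 = 8297.17984
Terminal value at year 4: TV = D_4×(1+g_2)/(r−g_2) = 8429.93472/0.078 = 108076.08611
P_0 = D_1/(1+r)^1 + D_2/(1+r)^2 + D_3/(1+r)^3 + D_4/(1+r)^4 + TV/(1+r)^4
    = 4197.31261 + 4673.05920 + 5202.72953 + 5792.43562 + 75450.18703 = 95315.72399

€95315.72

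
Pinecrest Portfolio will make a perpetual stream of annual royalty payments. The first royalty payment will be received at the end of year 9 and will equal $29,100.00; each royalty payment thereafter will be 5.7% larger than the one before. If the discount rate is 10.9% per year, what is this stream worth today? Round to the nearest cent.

$244589.20

Value at end of year 8: C₁ / (r − g) = $29,100.00 / (0.109 − 0.057) = $559,615.3846
Discount to today: PV = $559,615.3846 / (1 + 0.109)^8 = $559,615.3846 / 2.287981 = $244,589.20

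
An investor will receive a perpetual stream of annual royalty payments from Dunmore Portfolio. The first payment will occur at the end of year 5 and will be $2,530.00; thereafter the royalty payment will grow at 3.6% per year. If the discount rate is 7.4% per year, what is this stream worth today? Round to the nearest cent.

Value at end of year 4: C₁ / (r − g) = $2,530.00 / (0.074 − 0.036) = $66,578.9474
Discount to today: PV = $66,578.9474 / (1 + 0.074)^4 = $66,578.9474 / 1.330507 = $50,040.29

$50040.29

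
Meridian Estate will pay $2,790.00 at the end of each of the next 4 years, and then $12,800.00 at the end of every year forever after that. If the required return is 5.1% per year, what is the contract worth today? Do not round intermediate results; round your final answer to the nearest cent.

PV of 4-year annuity: $2,790.00 × [1 − (1+0.051)^−4] / 0.051 = 9870.26407
Perpetuity value at year 4: $12,800.00 / 0.051 = 250980.39216
PV of perpetuity: 250980.39216 / (1+0.051)^4 = 205697.46023
Total PV = 9870.26407 + 205697.46023 = 215567.72430

$215567.72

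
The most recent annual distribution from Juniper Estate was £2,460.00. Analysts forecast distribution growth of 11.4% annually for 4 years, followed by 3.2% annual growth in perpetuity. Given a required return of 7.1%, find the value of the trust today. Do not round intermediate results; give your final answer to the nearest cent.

D_1 = 2740.44000
D_2 = 3052.85016
D_3 = 3400.87508
D_4 = 3788.57484
Terminal value at year 4: TV = D_4×(1+g_2)/(r−g_2) = 3909.80923/0.039 = 100251.51877
P_0 = D_1/(1+r)^1 + D_2/(1+r)^2 + D_3/(1+r)^3 + D_4/(1+r)^4 + TV/(1+r)^4
    = 2558.76751 + 2661.50047 + 2768.35810 + 2879.50600 + 76196.15865 = 87064.29072

£87064.29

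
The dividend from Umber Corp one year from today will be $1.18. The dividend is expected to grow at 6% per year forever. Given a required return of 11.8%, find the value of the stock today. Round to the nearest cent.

Growing perpetuity: P = D₁ / (r − g) = $1.1800 / (0.118 − 0.06) = $20.34

$20.34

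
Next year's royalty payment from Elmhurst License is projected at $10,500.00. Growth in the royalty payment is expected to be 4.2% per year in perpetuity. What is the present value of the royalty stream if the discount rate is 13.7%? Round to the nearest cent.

Growing perpetuity: P = D₁ / (r − g) = $10,500.0000 / (0.137 − 0.042) = $110,526.32

$110526.32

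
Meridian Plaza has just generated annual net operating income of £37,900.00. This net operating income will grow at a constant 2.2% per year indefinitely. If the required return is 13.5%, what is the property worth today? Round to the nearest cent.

D₁ = D₀ × (1 + g) = £37,900.00 × 1.022 = £38,733.8000
Growing perpetuity: P = D₁ / (r − g) = £38,733.8000 / (0.135 − 0.022) = £342,776.99

£342776.99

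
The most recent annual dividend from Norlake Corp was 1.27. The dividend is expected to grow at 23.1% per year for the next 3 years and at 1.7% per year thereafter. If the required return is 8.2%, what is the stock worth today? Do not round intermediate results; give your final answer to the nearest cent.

D_1 = 1.56337
D_2 = 1.92451
D_3 = 2.36907
Terminal value at year 3: TV = D_3×(1+g_2)/(r−g_2) = 2.40934/0.065 = 37.06683
P_0 = D_1/(1+r)^1 + D_2/(1+r)^2 + D_3/(1+r)^3 + TV/(1+r)^3
    = 1.44489 + 1.64386 + 1.87023 + 29.26198 = 34.22096

34.22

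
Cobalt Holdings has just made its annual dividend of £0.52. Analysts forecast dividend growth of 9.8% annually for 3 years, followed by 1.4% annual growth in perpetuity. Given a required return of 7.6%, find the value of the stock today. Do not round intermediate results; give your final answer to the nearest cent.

D_1 = 0.57096
D_2 = 0.62691
D_3 = 0.68835
Terminal value at year 3: TV = D_3×(1+g_2)/(r−g_2) = 0.69799/0.062 = 11.25788
P_0 = D_1/(1+r)^1 + D_2/(1+r)^2 + D_3/(1+r)^3 + TV/(1+r)^3
    = 0.53063 + 0.54148 + 0.55255 + 9.03691 = 10.66157

£10.66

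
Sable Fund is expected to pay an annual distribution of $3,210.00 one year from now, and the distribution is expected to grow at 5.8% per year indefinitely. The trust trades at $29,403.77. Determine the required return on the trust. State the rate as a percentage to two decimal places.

16.72%

P = D₁/(r − g) ⇒ r = D₁/P + g = $3,210.0000/$29,403.77 + 0.058 = 0.109170 + 0.058 = 0.167170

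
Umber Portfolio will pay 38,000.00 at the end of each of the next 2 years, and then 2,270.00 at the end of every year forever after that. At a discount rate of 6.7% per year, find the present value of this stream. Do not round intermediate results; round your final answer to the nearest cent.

PV of 2-year annuity: 38,000.00 × [1 − (1+0.067)^−2] / 0.067 = 68991.44392
Perpetuity value at year 2: 2,270.00 / 0.067 = 33880.59701
PV of perpetuity: 33880.59701 / (1+0.067)^2 = 29759.26602
Total PV = 68991.44392 + 29759.26602 = 98750.70995

98750.71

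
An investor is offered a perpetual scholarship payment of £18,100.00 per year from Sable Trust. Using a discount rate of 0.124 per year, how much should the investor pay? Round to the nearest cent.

Level perpetuity: PV = C / r = £18,100.00 / 0.124 = £145,967.74

£145967.74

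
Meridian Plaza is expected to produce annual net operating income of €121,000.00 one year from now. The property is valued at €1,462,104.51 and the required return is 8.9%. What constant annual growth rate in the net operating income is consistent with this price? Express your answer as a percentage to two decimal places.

0.62%

P = D₁/(r−g) ⇒ g = r − D₁/P = 0.089 − €121,000.00/€1,462,104.51 = 0.006243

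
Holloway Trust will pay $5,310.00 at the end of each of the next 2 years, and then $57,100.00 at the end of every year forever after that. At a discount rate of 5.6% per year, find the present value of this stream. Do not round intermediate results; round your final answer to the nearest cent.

PV of 2-year annuity: $5,310.00 × [1 − (1+0.056)^−2] / 0.056 = 9790.16012
Perpetuity value at year 2: $57,100.00 / 0.056 = 1019642.85714
PV of perpetuity: 1019642.85714 / (1+0.056)^2 = 914366.37069
Total PV = 9790.16012 + 914366.37069 = 924156.53081

$924156.53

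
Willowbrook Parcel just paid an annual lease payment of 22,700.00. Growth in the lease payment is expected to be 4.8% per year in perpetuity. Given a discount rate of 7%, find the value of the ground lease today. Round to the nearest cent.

1081345.45

D₁ = D₀ × (1 + g) = 22,700.00 × 1.048 = 23,789.6000
Growing perpetuity: P = D₁ / (r − g) = 23,789.6000 / (0.07 − 0.048) = 1,081,345.45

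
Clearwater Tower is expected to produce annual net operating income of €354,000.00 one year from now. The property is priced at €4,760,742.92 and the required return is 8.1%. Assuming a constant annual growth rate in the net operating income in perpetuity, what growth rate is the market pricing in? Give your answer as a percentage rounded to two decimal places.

0.66%

P = D₁/(r−g) ⇒ g = r − D₁/P = 0.081 − €354,000.00/€4,760,742.92 = 0.006642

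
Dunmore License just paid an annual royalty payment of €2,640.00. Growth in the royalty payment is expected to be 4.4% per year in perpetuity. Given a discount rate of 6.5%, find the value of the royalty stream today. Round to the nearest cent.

€131245.71

D₁ = D₀ × (1 + g) = €2,640.00 × 1.044 = €2,756.1600
Growing perpetuity: P = D₁ / (r − g) = €2,756.1600 / (0.065 − 0.044) = €131,245.71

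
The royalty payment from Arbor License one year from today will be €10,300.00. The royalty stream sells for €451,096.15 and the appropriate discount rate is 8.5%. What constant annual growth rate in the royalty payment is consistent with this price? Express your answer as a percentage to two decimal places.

6.22%

P = D₁/(r−g) ⇒ g = r − D₁/P = 0.085 − €10,300.00/€451,096.15 = 0.062167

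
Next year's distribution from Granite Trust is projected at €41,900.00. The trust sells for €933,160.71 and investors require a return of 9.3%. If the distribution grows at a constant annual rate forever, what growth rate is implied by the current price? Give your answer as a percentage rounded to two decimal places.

P = D₁/(r−g) ⇒ g = r − D₁/P = 0.093 − €41,900.00/€933,160.71 = 0.048099

4.81%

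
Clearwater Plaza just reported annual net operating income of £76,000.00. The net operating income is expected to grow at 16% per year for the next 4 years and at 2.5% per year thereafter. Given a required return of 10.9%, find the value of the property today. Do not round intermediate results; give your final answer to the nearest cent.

D_1 = 88160.00000
D_2 = 102265.60000
D_3 = 118628.09600
D_4 = 137608.59136
Terminal value at year 4: TV = D_4×(1+g_2)/(r−g_2) = 141048.80614/0.084 = 1679152.45410
P_0 = D_1/(1+r)^1 + D_2/(1+r)^2 + D_3/(1+r)^3 + D_4/(1+r)^4 + TV/(1+r)^4
    = 79495.04058 + 83150.80890 + 86974.69641 + 90974.43448 + 1110104.70648 = 1450699.68685

£1450699.69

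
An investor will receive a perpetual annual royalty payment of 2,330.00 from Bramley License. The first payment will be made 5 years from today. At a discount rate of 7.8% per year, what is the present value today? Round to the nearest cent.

22120.06

Value at end of year 4: C / r = 2,330.00 / 0.078 = 29,871.7949
Discount to today: PV = 29,871.7949 / (1 + 0.078)^4 = 29,871.7949 / 1.350439 = 22,120.06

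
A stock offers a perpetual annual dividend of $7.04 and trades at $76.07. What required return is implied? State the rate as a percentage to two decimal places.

9.25%

P = C/r ⇒ r = C/P = $7.04/$76.07 = 0.092546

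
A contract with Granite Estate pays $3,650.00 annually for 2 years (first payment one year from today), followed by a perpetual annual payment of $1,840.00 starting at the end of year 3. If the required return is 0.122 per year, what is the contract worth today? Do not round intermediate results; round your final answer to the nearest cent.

PV of 2-year annuity: $3,650.00 × [1 − (1+0.122)^−2] / 0.122 = 6152.51286
Perpetuity value at year 2: $1,840.00 / 0.122 = 15081.96721
PV of perpetuity: 15081.96721 / (1+0.122)^2 = 11980.42648
Total PV = 6152.51286 + 11980.42648 = 18132.93934

$18132.94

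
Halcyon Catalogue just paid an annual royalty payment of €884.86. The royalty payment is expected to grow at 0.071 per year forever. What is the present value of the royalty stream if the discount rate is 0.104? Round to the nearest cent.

€28717.73

D₁ = D₀ × (1 + g) = €884.86 × 1.071 = €947.6851
Growing perpetuity: P = D₁ / (r − g) = €947.6851 / (0.104 − 0.071) = €28,717.73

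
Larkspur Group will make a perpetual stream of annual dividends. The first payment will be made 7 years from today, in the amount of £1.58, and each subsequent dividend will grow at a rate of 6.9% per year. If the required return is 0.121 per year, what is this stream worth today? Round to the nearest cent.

Value at end of year 6: C₁ / (r − g) = £1.58 / (0.121 − 0.069) = £30.3846
Discount to today: PV = £30.3846 / (1 + 0.121)^6 = £30.3846 / 1.984420 = £15.31

£15.31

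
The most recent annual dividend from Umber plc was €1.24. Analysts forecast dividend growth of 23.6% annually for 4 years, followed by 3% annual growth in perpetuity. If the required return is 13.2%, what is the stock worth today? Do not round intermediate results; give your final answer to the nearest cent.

€24.01

D_1 = 1.53264
D_2 = 1.89434
D_3 = 2.34141
D_4 = 2.89398
Terminal value at year 4: TV = D_4×(1+g_2)/(r−g_2) = 2.98080/0.102 = 29.22353
P_0 = D_1/(1+r)^1 + D_2/(1+r)^2 + D_3/(1+r)^3 + D_4/(1+r)^4 + TV/(1+r)^4
    = 1.35392 + 1.47831 + 1.61413 + 1.76242 + 17.79700 = 24.00579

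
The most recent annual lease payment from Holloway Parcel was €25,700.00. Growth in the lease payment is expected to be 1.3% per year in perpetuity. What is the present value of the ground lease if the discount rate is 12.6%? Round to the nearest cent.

€230390.27

D₁ = D₀ × (1 + g) = €25,700.00 × 1.013 = €26,034.1000
Growing perpetuity: P = D₁ / (r − g) = €26,034.1000 / (0.126 − 0.013) = €230,390.27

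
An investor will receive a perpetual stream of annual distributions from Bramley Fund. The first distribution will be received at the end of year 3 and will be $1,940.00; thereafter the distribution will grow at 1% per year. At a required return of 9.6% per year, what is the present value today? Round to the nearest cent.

$18779.42

Value at end of year 2: C₁ / (r − g) = $1,940.00 / (0.096 − 0.01) = $22,558.1395
Discount to today: PV = $22,558.1395 / (1 + 0.096)^2 = $22,558.1395 / 1.201216 = $18,779.42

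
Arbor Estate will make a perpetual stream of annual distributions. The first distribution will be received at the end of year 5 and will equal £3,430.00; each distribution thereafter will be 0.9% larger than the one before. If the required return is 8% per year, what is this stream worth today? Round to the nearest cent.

Value at end of year 4: C₁ / (r − g) = £3,430.00 / (0.08 − 0.009) = £48,309.8592
Discount to today: PV = £48,309.8592 / (1 + 0.08)^4 = £48,309.8592 / 1.360489 = £35,509.19

£35509.19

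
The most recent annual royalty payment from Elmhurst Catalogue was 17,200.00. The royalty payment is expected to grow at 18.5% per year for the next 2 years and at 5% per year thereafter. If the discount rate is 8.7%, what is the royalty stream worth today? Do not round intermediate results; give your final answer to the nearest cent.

619279.54

D_1 = 20382.00000
D_2 = 24152.67000
Terminal value at year 2: TV = D_2×(1+g_2)/(r−g_2) = 25360.30350/0.037 = 685413.60811
P_0 = D_1/(1+r)^1 + D_2/(1+r)^2 + TV/(1+r)^2
    = 18750.68997 + 20441.18456 + 580087.66996 = 619279.54449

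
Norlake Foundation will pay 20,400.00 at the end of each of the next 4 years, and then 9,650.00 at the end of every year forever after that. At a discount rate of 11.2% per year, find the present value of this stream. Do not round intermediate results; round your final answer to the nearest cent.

PV of 4-year annuity: 20,400.00 × [1 − (1+0.112)^−4] / 0.112 = 63020.57754
Perpetuity value at year 4: 9,650.00 / 0.112 = 86160.71429
PV of perpetuity: 86160.71429 / (1+0.112)^4 = 56349.50971
Total PV = 63020.57754 + 56349.50971 = 119370.08725

119370.09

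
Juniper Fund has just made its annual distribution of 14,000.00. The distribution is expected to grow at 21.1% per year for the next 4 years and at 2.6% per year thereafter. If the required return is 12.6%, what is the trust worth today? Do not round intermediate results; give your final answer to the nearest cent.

D_1 = 16954.00000
D_2 = 20531.29400
D_3 = 24863.39703
D_4 = 30109.57381
Terminal value at year 4: TV = D_4×(1+g_2)/(r−g_2) = 30892.42273/0.1 = 308924.22727
P_0 = D_1/(1+r)^1 + D_2/(1+r)^2 + D_3/(1+r)^3 + D_4/(1+r)^4 + TV/(1+r)^4
    = 15056.83837 + 16193.45583 + 17415.87478 + 18730.57226 + 192175.67137 = 259572.41261

259572.41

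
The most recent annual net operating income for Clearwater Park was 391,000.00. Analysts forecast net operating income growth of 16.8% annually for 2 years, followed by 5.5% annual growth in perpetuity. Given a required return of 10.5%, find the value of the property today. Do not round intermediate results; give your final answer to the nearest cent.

10067800.62

D_1 = 456688.00000
D_2 = 533411.58400
Terminal value at year 2: TV = D_2×(1+g_2)/(r−g_2) = 562749.22112/0.05 = 11254984.42240
P_0 = D_1/(1+r)^1 + D_2/(1+r)^2 + TV/(1+r)^2
    = 413292.30769 + 436855.57953 + 9217652.72816 = 10067800.61538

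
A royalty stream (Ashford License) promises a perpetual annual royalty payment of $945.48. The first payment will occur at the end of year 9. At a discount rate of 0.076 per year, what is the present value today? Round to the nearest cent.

$6923.74

Value at end of year 8: C / r = $945.48 / 0.076 = $12,440.5263
Discount to today: PV = $12,440.5263 / (1 + 0.076)^8 = $12,440.5263 / 1.796794 = $6,923.74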